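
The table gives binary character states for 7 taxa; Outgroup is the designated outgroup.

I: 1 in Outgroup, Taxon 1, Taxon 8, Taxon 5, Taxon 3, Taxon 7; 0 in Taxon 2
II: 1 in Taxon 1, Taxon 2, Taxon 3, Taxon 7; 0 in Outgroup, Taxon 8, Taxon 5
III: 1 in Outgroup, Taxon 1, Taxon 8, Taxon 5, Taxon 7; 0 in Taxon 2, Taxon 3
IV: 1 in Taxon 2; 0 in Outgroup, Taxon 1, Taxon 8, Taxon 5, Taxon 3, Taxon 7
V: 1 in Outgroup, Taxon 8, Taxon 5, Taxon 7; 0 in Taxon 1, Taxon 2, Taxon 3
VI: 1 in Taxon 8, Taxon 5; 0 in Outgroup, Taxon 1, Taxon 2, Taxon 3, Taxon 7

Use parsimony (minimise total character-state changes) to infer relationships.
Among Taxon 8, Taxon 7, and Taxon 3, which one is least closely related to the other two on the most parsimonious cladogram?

Taxon 8

Character polarity is set by the outgroup: the derived state is whichever differs from the outgroup's state, so for I, III, V the derived state is '0', and for the remaining characters it is '1'.
I (derived state '0') is unique to Taxon 2 (autapomorphy; uninformative for grouping).
II (derived state '1') is shared by Taxon 1, Taxon 2, Taxon 3, and Taxon 7 — a synapomorphy uniting that clade.
Only Taxon 2 and Taxon 3 show the derived state '0' for III, supporting them as a clade.
IV (derived state '1') is unique to Taxon 2 (autapomorphy; uninformative for grouping).
V: derived state '0' in Taxon 1, Taxon 2, and Taxon 3 only — synapomorphy for {Taxon 1, Taxon 2, Taxon 3}.
Only Taxon 5 and Taxon 8 show the derived state '1' for VI, supporting them as a clade.
Most parsimonious ingroup topology: (((Taxon 1,(Taxon 2,Taxon 3)),Taxon 7),(Taxon 8,Taxon 5)).
Taxon 7 and Taxon 3 share a more recent common ancestor with each other than either does with Taxon 8, so Taxon 8 is the least closely related of the three.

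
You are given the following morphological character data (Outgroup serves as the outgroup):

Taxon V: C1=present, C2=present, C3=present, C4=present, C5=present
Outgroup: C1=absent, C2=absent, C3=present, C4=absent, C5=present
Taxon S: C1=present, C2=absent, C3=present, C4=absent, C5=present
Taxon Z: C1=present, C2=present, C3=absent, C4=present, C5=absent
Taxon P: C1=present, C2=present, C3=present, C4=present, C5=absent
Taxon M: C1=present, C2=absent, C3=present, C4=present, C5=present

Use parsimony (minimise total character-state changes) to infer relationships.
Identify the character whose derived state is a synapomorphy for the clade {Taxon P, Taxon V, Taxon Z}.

Character polarity is set by the outgroup: the derived state is whichever differs from the outgroup's state, so for C3, C5 the derived state is 'absent', and for the remaining characters it is 'present'.
C1 (derived state 'present') is shared by all ingroup taxa — unites the whole ingroup.
C2 (derived state 'present') is shared by Taxon P, Taxon V, and Taxon Z — a synapomorphy uniting that clade.
C3 (derived state 'absent') is unique to Taxon Z (autapomorphy; uninformative for grouping).
C4: derived state 'present' in Taxon M, Taxon P, Taxon V, and Taxon Z only — synapomorphy for {Taxon M, Taxon P, Taxon V, Taxon Z}.
C5: derived state 'absent' in Taxon P and Taxon Z only — synapomorphy for {Taxon P, Taxon Z}.
Most parsimonious ingroup topology: ((((Taxon Z,Taxon P),Taxon V),Taxon M),Taxon S).
The clade {Taxon P, Taxon V, Taxon Z} is supported by C2: its derived state 'present' occurs in exactly those taxa and in no other taxon (including the outgroup).

C2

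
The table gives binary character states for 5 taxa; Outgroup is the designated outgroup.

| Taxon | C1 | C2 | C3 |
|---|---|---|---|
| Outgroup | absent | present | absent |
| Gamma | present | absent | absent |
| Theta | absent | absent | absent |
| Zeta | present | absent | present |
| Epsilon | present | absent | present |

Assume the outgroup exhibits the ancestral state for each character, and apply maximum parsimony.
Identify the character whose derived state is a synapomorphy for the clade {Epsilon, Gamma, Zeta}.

Character polarity is set by the outgroup: the derived state is whichever differs from the outgroup's state, so for C2 the derived state is 'absent', and for the remaining characters it is 'present'.
C1: derived state 'present' in Epsilon, Gamma, and Zeta only — synapomorphy for {Epsilon, Gamma, Zeta}.
C2 (derived state 'absent') is shared by all ingroup taxa — unites the whole ingroup.
C3 (derived state 'present') is shared by Epsilon and Zeta — a synapomorphy uniting that clade.
Most parsimonious ingroup topology: ((Gamma,(Zeta,Epsilon)),Theta).
The clade {Epsilon, Gamma, Zeta} is supported by C1: its derived state 'present' occurs in exactly those taxa and in no other taxon (including the outgroup).

C1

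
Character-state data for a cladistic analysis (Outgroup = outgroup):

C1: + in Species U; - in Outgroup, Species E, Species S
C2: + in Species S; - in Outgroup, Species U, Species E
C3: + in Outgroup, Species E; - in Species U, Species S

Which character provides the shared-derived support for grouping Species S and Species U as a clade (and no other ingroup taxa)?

Character polarity is set by the outgroup: the derived state is whichever differs from the outgroup's state, so for C3 the derived state is '-', and for the remaining characters it is '+'.
C1 (derived state '+') is unique to Species U (autapomorphy; uninformative for grouping).
C2 (derived state '+') is unique to Species S (autapomorphy; uninformative for grouping).
C3: derived state '-' in Species S and Species U only — synapomorphy for {Species S, Species U}.
Most parsimonious ingroup topology: ((Species U,Species S),Species E).
The clade {Species S, Species U} is supported by C3: its derived state '-' occurs in exactly those taxa and in no other taxon (including the outgroup).

C3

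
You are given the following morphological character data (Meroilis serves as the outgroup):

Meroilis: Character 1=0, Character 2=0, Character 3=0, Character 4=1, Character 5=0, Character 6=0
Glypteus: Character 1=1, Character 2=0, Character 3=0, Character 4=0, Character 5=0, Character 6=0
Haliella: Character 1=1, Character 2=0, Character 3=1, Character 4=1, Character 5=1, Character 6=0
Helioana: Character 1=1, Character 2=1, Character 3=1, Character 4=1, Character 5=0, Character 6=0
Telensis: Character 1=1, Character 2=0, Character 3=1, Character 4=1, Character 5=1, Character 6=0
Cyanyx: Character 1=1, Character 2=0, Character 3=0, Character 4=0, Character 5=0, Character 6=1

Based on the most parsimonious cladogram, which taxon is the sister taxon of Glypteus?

Cyanyx

Character polarity is set by the outgroup: the derived state is whichever differs from the outgroup's state, so for Character 4 the derived state is '0', and for the remaining characters it is '1'.
All ingroup taxa share the derived state '1' for Character 1; it defines the ingroup but does not resolve relationships within it.
Character 2 (derived state '1') is unique to Helioana (autapomorphy; uninformative for grouping).
Only Haliella, Helioana, and Telensis show the derived state '1' for Character 3, supporting them as a clade.
Character 4 (derived state '0') is shared by Cyanyx and Glypteus — a synapomorphy uniting that clade.
Only Haliella and Telensis show the derived state '1' for Character 5, supporting them as a clade.
Character 6: derived state '1' in Cyanyx only — an autapomorphy, so it tells us nothing about relationships among taxa.
Most parsimonious ingroup topology: ((Glypteus,Cyanyx),((Haliella,Telensis),Helioana)).
Glypteus and Cyanyx form a cherry on this tree, so they are sister taxa.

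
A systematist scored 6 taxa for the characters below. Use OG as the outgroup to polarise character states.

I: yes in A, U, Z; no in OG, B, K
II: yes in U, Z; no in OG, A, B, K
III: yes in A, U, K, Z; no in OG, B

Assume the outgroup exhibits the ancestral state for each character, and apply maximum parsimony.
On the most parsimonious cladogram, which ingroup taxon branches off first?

The outgroup has state 'no' for every character, so 'yes' is the derived state throughout.
Only A, U, and Z show the derived state 'yes' for I, supporting them as a clade.
Only U and Z show the derived state 'yes' for II, supporting them as a clade.
III: derived state 'yes' in A, K, U, and Z only — synapomorphy for {A, K, U, Z}.
Most parsimonious ingroup topology: (((A,(U,Z)),K),B).
B is sister to the clade containing all other ingroup taxa, so it is the earliest-diverging (most basal) ingroup lineage.

B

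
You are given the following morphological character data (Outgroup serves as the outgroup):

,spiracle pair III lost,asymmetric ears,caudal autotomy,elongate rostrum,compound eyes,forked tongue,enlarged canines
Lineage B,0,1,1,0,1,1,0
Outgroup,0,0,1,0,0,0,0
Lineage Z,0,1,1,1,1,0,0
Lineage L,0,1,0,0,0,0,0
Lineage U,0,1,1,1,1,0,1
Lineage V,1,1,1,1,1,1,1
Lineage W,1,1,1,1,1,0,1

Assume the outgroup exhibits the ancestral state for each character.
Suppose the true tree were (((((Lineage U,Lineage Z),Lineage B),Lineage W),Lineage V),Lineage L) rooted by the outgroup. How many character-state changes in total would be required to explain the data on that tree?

12

Map each character onto (((((Lineage U,Lineage Z),Lineage B),Lineage W),Lineage V),Lineage L) (rooted by Outgroup) and count the minimum state changes it requires (Fitch parsimony):
spiracle pair III lost: 2; asymmetric ears: 1; caudal autotomy: 1; elongate rostrum: 2; compound eyes: 1; forked tongue: 2; enlarged canines: 3.
Total tree length = 12.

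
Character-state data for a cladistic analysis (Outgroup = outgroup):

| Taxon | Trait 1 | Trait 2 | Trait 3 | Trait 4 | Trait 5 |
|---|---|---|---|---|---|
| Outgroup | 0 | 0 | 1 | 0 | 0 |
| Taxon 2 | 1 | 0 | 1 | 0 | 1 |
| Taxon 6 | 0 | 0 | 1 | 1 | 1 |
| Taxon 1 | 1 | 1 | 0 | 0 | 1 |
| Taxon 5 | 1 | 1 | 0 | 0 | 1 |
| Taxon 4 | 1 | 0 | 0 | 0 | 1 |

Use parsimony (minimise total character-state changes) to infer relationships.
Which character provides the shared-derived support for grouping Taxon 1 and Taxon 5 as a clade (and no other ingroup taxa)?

Trait 2

Character polarity is set by the outgroup: the derived state is whichever differs from the outgroup's state, so for Trait 3 the derived state is '0', and for the remaining characters it is '1'.
Trait 1: derived state '1' in Taxon 1, Taxon 2, Taxon 4, and Taxon 5 only — synapomorphy for {Taxon 1, Taxon 2, Taxon 4, Taxon 5}.
Trait 2 (derived state '1') is shared by Taxon 1 and Taxon 5 — a synapomorphy uniting that clade.
Trait 3 (derived state '0') is shared by Taxon 1, Taxon 4, and Taxon 5 — a synapomorphy uniting that clade.
Trait 4: derived state '1' in Taxon 6 only — an autapomorphy, so it tells us nothing about relationships among taxa.
Trait 5 (derived state '1') is shared by all ingroup taxa — unites the whole ingroup.
Most parsimonious ingroup topology: ((Taxon 2,((Taxon 1,Taxon 5),Taxon 4)),Taxon 6).
The clade {Taxon 1, Taxon 5} is supported by Trait 2: its derived state '1' occurs in exactly those taxa and in no other taxon (including the outgroup).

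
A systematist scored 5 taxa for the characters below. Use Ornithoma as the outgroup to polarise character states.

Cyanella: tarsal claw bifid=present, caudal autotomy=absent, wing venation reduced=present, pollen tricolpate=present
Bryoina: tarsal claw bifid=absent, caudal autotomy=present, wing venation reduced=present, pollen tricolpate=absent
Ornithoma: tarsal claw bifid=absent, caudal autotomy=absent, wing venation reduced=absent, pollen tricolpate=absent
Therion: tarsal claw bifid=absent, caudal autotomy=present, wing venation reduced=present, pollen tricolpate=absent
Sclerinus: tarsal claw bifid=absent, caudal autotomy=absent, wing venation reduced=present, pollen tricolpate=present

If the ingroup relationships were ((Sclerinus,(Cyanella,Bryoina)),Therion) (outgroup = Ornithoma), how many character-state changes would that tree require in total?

Map each character onto ((Sclerinus,(Cyanella,Bryoina)),Therion) (rooted by Ornithoma) and count the minimum state changes it requires (Fitch parsimony):
tarsal claw bifid: 1; caudal autotomy: 2; wing venation reduced: 1; pollen tricolpate: 2.
Total tree length = 6.

6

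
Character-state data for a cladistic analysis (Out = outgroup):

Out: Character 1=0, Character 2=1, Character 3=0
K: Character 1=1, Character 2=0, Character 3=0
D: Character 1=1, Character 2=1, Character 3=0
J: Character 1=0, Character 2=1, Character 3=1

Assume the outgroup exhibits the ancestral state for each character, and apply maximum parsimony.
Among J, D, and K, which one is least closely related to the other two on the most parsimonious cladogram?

J

Character polarity is set by the outgroup: the derived state is whichever differs from the outgroup's state, so for Character 2 the derived state is '0', and for the remaining characters it is '1'.
Character 1 (derived state '1') is shared by D and K — a synapomorphy uniting that clade.
Character 2: derived state '0' in K only — an autapomorphy, so it tells us nothing about relationships among taxa.
Character 3 (derived state '1') is unique to J (autapomorphy; uninformative for grouping).
Most parsimonious ingroup topology: ((K,D),J).
K and D share a more recent common ancestor with each other than either does with J, so J is the least closely related of the three.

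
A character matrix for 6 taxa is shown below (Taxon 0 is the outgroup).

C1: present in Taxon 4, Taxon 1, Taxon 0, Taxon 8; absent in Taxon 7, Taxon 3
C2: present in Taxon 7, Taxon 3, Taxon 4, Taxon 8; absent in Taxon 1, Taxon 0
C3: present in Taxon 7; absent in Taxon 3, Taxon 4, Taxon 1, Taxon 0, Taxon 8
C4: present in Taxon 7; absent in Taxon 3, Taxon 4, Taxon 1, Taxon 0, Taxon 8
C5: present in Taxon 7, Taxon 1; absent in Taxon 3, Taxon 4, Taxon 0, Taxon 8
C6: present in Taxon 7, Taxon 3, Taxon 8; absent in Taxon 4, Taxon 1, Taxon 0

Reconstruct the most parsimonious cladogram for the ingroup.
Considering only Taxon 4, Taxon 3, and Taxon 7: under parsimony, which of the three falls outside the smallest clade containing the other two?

Taxon 4

Character polarity is set by the outgroup: the derived state is whichever differs from the outgroup's state, so for C1 the derived state is 'absent', and for the remaining characters it is 'present'.
C1 (derived state 'absent') is shared by Taxon 3 and Taxon 7 — a synapomorphy uniting that clade.
Only Taxon 3, Taxon 4, Taxon 7, and Taxon 8 show the derived state 'present' for C2, supporting them as a clade.
C3: derived state 'present' in Taxon 7 only — an autapomorphy, so it tells us nothing about relationships among taxa.
C4 (derived state 'present') is unique to Taxon 7 (autapomorphy; uninformative for grouping).
C5 (state 'present') occurs in Taxon 1 and Taxon 7 but conflicts with the nesting implied by the other characters — most parsimoniously interpreted as homoplasy.
C6 (derived state 'present') is shared by Taxon 3, Taxon 7, and Taxon 8 — a synapomorphy uniting that clade.
Most parsimonious ingroup topology: ((((Taxon 7,Taxon 3),Taxon 8),Taxon 4),Taxon 1).
Taxon 3 and Taxon 7 share a more recent common ancestor with each other than either does with Taxon 4, so Taxon 4 is the least closely related of the three.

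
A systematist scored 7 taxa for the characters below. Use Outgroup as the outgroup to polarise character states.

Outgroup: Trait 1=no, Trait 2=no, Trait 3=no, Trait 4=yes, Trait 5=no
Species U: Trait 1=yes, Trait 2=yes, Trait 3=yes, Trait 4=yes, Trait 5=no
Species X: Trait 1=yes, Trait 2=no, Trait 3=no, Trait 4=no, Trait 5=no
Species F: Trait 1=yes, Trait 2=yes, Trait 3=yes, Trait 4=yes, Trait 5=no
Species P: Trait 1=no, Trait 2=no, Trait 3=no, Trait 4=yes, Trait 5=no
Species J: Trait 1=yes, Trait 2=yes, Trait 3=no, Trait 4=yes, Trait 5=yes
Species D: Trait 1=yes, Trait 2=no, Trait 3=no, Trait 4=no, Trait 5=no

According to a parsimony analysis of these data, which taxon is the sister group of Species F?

Character polarity is set by the outgroup: the derived state is whichever differs from the outgroup's state, so for Trait 4 the derived state is 'no', and for the remaining characters it is 'yes'.
Trait 1: derived state 'yes' in Species D, Species F, Species J, Species U, and Species X only — synapomorphy for {Species D, Species F, Species J, Species U, Species X}.
Only Species F, Species J, and Species U show the derived state 'yes' for Trait 2, supporting them as a clade.
Trait 3: derived state 'yes' in Species F and Species U only — synapomorphy for {Species F, Species U}.
Trait 4: derived state 'no' in Species D and Species X only — synapomorphy for {Species D, Species X}.
Trait 5 (derived state 'yes') is unique to Species J (autapomorphy; uninformative for grouping).
Most parsimonious ingroup topology: ((((Species U,Species F),Species J),(Species X,Species D)),Species P).
Species F and Species U form a cherry on this tree, so they are sister taxa.

Species U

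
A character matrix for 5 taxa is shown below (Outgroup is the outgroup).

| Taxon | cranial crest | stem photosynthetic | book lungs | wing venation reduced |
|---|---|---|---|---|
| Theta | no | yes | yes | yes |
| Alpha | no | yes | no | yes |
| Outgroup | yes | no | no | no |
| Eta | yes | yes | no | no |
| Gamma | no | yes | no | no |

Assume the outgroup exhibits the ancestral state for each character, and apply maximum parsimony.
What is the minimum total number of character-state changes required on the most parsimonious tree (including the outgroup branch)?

4

Character polarity is set by the outgroup: the derived state is whichever differs from the outgroup's state, so for cranial crest the derived state is 'no', and for the remaining characters it is 'yes'.
cranial crest (derived state 'no') is shared by Alpha, Gamma, and Theta — a synapomorphy uniting that clade.
stem photosynthetic (derived state 'yes') is shared by all ingroup taxa — unites the whole ingroup.
book lungs (derived state 'yes') is unique to Theta (autapomorphy; uninformative for grouping).
wing venation reduced: derived state 'yes' in Alpha and Theta only — synapomorphy for {Alpha, Theta}.
Most parsimonious ingroup topology: (((Theta,Alpha),Gamma),Eta).
Changes per character on this tree: cranial crest: 1; stem photosynthetic: 1; book lungs: 1; wing venation reduced: 1.
Total = 4.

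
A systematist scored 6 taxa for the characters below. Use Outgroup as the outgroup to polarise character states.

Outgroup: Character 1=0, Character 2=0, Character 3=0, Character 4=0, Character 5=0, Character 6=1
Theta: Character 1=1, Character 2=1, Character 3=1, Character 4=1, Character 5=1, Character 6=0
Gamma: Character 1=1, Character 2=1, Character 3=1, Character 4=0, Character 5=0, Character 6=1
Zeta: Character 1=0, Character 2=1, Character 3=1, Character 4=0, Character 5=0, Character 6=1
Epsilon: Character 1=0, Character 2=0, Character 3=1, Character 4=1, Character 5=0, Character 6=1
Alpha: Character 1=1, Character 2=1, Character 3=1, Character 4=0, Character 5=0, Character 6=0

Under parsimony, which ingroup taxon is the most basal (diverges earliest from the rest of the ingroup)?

Epsilon

Character polarity is set by the outgroup: the derived state is whichever differs from the outgroup's state, so for Character 6 the derived state is '0', and for the remaining characters it is '1'.
Character 1 (derived state '1') is shared by Alpha, Gamma, and Theta — a synapomorphy uniting that clade.
Character 2: derived state '1' in Alpha, Gamma, Theta, and Zeta only — synapomorphy for {Alpha, Gamma, Theta, Zeta}.
All ingroup taxa share the derived state '1' for Character 3; it defines the ingroup but does not resolve relationships within it.
Character 4 (state '1') occurs in Epsilon and Theta but conflicts with the nesting implied by the other characters — most parsimoniously interpreted as homoplasy.
Character 5 (derived state '1') is unique to Theta (autapomorphy; uninformative for grouping).
Character 6: derived state '0' in Alpha and Theta only — synapomorphy for {Alpha, Theta}.
Most parsimonious ingroup topology: ((((Theta,Alpha),Gamma),Zeta),Epsilon).
Epsilon is sister to the clade containing all other ingroup taxa, so it is the earliest-diverging (most basal) ingroup lineage.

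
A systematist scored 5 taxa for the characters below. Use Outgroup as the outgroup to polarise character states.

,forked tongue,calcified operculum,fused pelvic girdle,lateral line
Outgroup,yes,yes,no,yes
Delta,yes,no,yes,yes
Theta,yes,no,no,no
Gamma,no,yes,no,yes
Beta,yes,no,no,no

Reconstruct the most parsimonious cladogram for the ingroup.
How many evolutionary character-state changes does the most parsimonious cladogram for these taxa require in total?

Character polarity is set by the outgroup: the derived state is whichever differs from the outgroup's state, so for forked tongue, calcified operculum, lateral line the derived state is 'no', and for the remaining characters it is 'yes'.
forked tongue (derived state 'no') is unique to Gamma (autapomorphy; uninformative for grouping).
calcified operculum (derived state 'no') is shared by Beta, Delta, and Theta — a synapomorphy uniting that clade.
fused pelvic girdle (derived state 'yes') is unique to Delta (autapomorphy; uninformative for grouping).
lateral line (derived state 'no') is shared by Beta and Theta — a synapomorphy uniting that clade.
Most parsimonious ingroup topology: ((Delta,(Theta,Beta)),Gamma).
Changes per character on this tree: forked tongue: 1; calcified operculum: 1; fused pelvic girdle: 1; lateral line: 1.
Total = 4.

4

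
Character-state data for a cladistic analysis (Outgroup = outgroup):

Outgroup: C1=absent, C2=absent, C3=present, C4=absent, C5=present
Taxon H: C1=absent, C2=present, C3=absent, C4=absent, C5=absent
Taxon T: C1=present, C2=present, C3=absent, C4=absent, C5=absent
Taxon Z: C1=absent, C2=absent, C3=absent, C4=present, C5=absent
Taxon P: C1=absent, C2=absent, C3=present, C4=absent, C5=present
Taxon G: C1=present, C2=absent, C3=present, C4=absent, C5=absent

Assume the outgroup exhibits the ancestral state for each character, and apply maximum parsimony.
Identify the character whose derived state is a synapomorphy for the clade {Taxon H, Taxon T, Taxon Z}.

C3

Character polarity is set by the outgroup: the derived state is whichever differs from the outgroup's state, so for C3, C5 the derived state is 'absent', and for the remaining characters it is 'present'.
C1 (state 'present') occurs in Taxon G and Taxon T but conflicts with the nesting implied by the other characters — most parsimoniously interpreted as homoplasy.
Only Taxon H and Taxon T show the derived state 'present' for C2, supporting them as a clade.
Only Taxon H, Taxon T, and Taxon Z show the derived state 'absent' for C3, supporting them as a clade.
C4 (derived state 'present') is unique to Taxon Z (autapomorphy; uninformative for grouping).
C5 (derived state 'absent') is shared by Taxon G, Taxon H, Taxon T, and Taxon Z — a synapomorphy uniting that clade.
Most parsimonious ingroup topology: ((((Taxon H,Taxon T),Taxon Z),Taxon G),Taxon P).
The clade {Taxon H, Taxon T, Taxon Z} is supported by C3: its derived state 'absent' occurs in exactly those taxa and in no other taxon (including the outgroup).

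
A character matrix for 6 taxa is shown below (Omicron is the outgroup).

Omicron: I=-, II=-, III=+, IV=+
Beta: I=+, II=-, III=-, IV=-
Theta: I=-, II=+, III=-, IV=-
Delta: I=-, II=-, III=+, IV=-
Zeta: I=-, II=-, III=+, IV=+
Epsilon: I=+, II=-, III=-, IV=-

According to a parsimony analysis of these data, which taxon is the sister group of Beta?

Epsilon

Character polarity is set by the outgroup: the derived state is whichever differs from the outgroup's state, so for III, IV the derived state is '-', and for the remaining characters it is '+'.
Only Beta and Epsilon show the derived state '+' for I, supporting them as a clade.
II: derived state '+' in Theta only — an autapomorphy, so it tells us nothing about relationships among taxa.
III (derived state '-') is shared by Beta, Epsilon, and Theta — a synapomorphy uniting that clade.
Only Beta, Delta, Epsilon, and Theta show the derived state '-' for IV, supporting them as a clade.
Most parsimonious ingroup topology: ((((Beta,Epsilon),Theta),Delta),Zeta).
Beta and Epsilon form a cherry on this tree, so they are sister taxa.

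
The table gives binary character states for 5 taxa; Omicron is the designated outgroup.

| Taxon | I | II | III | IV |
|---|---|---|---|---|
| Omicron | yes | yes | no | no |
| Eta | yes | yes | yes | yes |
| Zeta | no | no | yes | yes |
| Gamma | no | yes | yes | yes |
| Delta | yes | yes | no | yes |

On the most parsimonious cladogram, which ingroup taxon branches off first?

Character polarity is set by the outgroup: the derived state is whichever differs from the outgroup's state, so for I, II the derived state is 'no', and for the remaining characters it is 'yes'.
I: derived state 'no' in Gamma and Zeta only — synapomorphy for {Gamma, Zeta}.
II (derived state 'no') is unique to Zeta (autapomorphy; uninformative for grouping).
III (derived state 'yes') is shared by Eta, Gamma, and Zeta — a synapomorphy uniting that clade.
IV (derived state 'yes') is shared by all ingroup taxa — unites the whole ingroup.
Most parsimonious ingroup topology: ((Eta,(Zeta,Gamma)),Delta).
Delta is sister to the clade containing all other ingroup taxa, so it is the earliest-diverging (most basal) ingroup lineage.

Delta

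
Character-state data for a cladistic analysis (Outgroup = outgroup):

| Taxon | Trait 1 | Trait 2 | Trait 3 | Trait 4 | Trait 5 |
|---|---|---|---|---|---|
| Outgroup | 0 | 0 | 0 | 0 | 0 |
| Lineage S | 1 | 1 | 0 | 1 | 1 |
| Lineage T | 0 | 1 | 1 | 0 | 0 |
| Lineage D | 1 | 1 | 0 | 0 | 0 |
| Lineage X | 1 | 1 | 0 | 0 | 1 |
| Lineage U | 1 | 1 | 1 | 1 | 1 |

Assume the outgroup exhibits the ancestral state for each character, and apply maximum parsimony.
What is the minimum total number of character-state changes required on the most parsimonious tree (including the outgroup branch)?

6

The outgroup has state '0' for every character, so '1' is the derived state throughout.
Trait 1 (derived state '1') is shared by Lineage D, Lineage S, Lineage U, and Lineage X — a synapomorphy uniting that clade.
Trait 2 (derived state '1') is shared by all ingroup taxa — unites the whole ingroup.
Trait 3 groups Lineage T and Lineage U, which is incompatible with the clades supported by the remaining characters; treating it as convergent (homoplasy) costs fewer steps than any alternative tree.
Trait 4: derived state '1' in Lineage S and Lineage U only — synapomorphy for {Lineage S, Lineage U}.
Trait 5 (derived state '1') is shared by Lineage S, Lineage U, and Lineage X — a synapomorphy uniting that clade.
Most parsimonious ingroup topology: ((((Lineage S,Lineage U),Lineage X),Lineage D),Lineage T).
Changes per character on this tree: Trait 1: 1; Trait 2: 1; Trait 3: 2; Trait 4: 1; Trait 5: 1.
Total = 6.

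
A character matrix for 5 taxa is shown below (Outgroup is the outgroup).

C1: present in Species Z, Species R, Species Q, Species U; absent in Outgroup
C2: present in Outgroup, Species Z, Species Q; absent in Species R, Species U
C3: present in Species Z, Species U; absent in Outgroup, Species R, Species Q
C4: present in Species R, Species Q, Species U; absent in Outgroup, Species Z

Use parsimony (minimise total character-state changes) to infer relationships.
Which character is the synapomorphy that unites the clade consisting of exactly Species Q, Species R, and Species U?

C4

Character polarity is set by the outgroup: the derived state is whichever differs from the outgroup's state, so for C2 the derived state is 'absent', and for the remaining characters it is 'present'.
C1 (derived state 'present') is shared by all ingroup taxa — unites the whole ingroup.
C2 (derived state 'absent') is shared by Species R and Species U — a synapomorphy uniting that clade.
C3 groups Species U and Species Z, which is incompatible with the clades supported by the remaining characters; treating it as convergent (homoplasy) costs fewer steps than any alternative tree.
Only Species Q, Species R, and Species U show the derived state 'present' for C4, supporting them as a clade.
Most parsimonious ingroup topology: (Species Z,((Species R,Species U),Species Q)).
The clade {Species Q, Species R, Species U} is supported by C4: its derived state 'present' occurs in exactly those taxa and in no other taxon (including the outgroup).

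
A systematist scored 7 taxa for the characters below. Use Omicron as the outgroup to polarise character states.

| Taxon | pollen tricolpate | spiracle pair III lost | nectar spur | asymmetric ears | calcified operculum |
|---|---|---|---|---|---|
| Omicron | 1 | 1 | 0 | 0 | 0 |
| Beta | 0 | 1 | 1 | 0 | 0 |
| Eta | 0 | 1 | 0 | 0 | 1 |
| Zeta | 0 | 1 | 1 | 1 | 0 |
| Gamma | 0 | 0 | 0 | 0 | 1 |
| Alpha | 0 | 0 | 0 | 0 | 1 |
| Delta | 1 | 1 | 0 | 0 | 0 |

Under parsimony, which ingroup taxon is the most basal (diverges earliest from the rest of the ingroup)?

Character polarity is set by the outgroup: the derived state is whichever differs from the outgroup's state, so for pollen tricolpate, spiracle pair III lost the derived state is '0', and for the remaining characters it is '1'.
pollen tricolpate (derived state '0') is shared by Alpha, Beta, Eta, Gamma, and Zeta — a synapomorphy uniting that clade.
spiracle pair III lost (derived state '0') is shared by Alpha and Gamma — a synapomorphy uniting that clade.
Only Beta and Zeta show the derived state '1' for nectar spur, supporting them as a clade.
asymmetric ears: derived state '1' in Zeta only — an autapomorphy, so it tells us nothing about relationships among taxa.
Only Alpha, Eta, and Gamma show the derived state '1' for calcified operculum, supporting them as a clade.
Most parsimonious ingroup topology: (((Beta,Zeta),(Eta,(Gamma,Alpha))),Delta).
Delta is sister to the clade containing all other ingroup taxa, so it is the earliest-diverging (most basal) ingroup lineage.

Delta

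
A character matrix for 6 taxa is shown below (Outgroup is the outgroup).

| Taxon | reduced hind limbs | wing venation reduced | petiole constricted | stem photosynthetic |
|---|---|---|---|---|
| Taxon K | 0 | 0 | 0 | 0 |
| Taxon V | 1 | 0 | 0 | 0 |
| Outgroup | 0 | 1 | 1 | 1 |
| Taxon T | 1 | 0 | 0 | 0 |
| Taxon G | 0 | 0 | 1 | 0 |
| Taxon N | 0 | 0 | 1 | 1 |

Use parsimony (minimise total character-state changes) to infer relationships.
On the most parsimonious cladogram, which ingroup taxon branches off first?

Character polarity is set by the outgroup: the derived state is whichever differs from the outgroup's state, so for wing venation reduced, petiole constricted, stem photosynthetic the derived state is '0', and for the remaining characters it is '1'.
Only Taxon T and Taxon V show the derived state '1' for reduced hind limbs, supporting them as a clade.
All ingroup taxa share the derived state '0' for wing venation reduced; it defines the ingroup but does not resolve relationships within it.
petiole constricted (derived state '0') is shared by Taxon K, Taxon T, and Taxon V — a synapomorphy uniting that clade.
stem photosynthetic (derived state '0') is shared by Taxon G, Taxon K, Taxon T, and Taxon V — a synapomorphy uniting that clade.
Most parsimonious ingroup topology: ((Taxon G,(Taxon K,(Taxon T,Taxon V))),Taxon N).
Taxon N is sister to the clade containing all other ingroup taxa, so it is the earliest-diverging (most basal) ingroup lineage.

Taxon N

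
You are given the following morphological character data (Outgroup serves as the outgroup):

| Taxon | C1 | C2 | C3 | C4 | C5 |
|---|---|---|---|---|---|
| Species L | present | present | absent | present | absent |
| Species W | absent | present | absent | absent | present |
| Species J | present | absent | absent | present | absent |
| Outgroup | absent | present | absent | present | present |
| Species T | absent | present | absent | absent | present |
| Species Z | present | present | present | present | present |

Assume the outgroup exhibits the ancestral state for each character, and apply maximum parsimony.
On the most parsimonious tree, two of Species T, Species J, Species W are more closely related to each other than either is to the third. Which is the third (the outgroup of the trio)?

Character polarity is set by the outgroup: the derived state is whichever differs from the outgroup's state, so for C2, C4, C5 the derived state is 'absent', and for the remaining characters it is 'present'.
C1 (derived state 'present') is shared by Species J, Species L, and Species Z — a synapomorphy uniting that clade.
C2 (derived state 'absent') is unique to Species J (autapomorphy; uninformative for grouping).
C3: derived state 'present' in Species Z only — an autapomorphy, so it tells us nothing about relationships among taxa.
C4: derived state 'absent' in Species T and Species W only — synapomorphy for {Species T, Species W}.
C5: derived state 'absent' in Species J and Species L only — synapomorphy for {Species J, Species L}.
Most parsimonious ingroup topology: (((Species J,Species L),Species Z),(Species T,Species W)).
Species W and Species T share a more recent common ancestor with each other than either does with Species J, so Species J is the least closely related of the three.

Species J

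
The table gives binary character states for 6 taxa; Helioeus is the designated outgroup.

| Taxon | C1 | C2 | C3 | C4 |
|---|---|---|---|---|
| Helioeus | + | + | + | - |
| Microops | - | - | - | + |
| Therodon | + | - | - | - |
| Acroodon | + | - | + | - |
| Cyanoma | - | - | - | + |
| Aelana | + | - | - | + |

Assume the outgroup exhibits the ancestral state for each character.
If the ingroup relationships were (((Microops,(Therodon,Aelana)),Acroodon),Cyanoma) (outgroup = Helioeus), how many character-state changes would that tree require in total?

8

Map each character onto (((Microops,(Therodon,Aelana)),Acroodon),Cyanoma) (rooted by Helioeus) and count the minimum state changes it requires (Fitch parsimony):
C1: 2; C2: 1; C3: 2; C4: 3.
Total tree length = 8.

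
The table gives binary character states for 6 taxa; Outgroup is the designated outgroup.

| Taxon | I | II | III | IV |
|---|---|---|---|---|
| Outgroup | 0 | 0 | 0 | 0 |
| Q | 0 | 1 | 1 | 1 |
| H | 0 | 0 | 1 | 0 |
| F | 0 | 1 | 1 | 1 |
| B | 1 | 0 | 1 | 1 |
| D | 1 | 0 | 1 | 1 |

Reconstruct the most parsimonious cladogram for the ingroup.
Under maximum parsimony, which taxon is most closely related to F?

Q

The outgroup has state '0' for every character, so '1' is the derived state throughout.
I (derived state '1') is shared by B and D — a synapomorphy uniting that clade.
II: derived state '1' in F and Q only — synapomorphy for {F, Q}.
III (derived state '1') is shared by all ingroup taxa — unites the whole ingroup.
IV (derived state '1') is shared by B, D, F, and Q — a synapomorphy uniting that clade.
Most parsimonious ingroup topology: (((Q,F),(B,D)),H).
F and Q form a cherry on this tree, so they are sister taxa.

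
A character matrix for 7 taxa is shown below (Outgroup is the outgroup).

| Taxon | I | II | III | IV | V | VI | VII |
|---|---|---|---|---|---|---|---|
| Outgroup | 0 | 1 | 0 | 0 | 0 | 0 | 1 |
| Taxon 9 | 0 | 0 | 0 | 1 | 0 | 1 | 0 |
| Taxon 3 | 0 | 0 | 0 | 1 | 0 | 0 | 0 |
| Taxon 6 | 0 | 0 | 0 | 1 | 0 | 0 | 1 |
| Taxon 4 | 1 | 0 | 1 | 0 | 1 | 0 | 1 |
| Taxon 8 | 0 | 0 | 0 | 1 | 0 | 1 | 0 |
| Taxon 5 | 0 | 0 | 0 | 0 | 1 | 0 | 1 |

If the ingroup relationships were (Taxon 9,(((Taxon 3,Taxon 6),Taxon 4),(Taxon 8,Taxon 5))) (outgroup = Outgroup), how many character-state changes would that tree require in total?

Map each character onto (Taxon 9,(((Taxon 3,Taxon 6),Taxon 4),(Taxon 8,Taxon 5))) (rooted by Outgroup) and count the minimum state changes it requires (Fitch parsimony):
I: 1; II: 1; III: 1; IV: 3; V: 2; VI: 2; VII: 3.
Total tree length = 13.

13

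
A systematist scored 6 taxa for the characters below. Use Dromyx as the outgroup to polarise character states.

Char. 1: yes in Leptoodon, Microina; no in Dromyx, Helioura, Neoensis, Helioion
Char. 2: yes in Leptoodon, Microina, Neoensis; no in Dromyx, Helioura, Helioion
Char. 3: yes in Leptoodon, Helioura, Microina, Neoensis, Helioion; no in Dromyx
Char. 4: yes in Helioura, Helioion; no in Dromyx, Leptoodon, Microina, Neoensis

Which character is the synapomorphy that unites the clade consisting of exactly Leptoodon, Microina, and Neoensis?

The outgroup has state 'no' for every character, so 'yes' is the derived state throughout.
Char. 1 (derived state 'yes') is shared by Leptoodon and Microina — a synapomorphy uniting that clade.
Char. 2: derived state 'yes' in Leptoodon, Microina, and Neoensis only — synapomorphy for {Leptoodon, Microina, Neoensis}.
All ingroup taxa share the derived state 'yes' for Char. 3; it defines the ingroup but does not resolve relationships within it.
Char. 4: derived state 'yes' in Helioion and Helioura only — synapomorphy for {Helioion, Helioura}.
Most parsimonious ingroup topology: (((Leptoodon,Microina),Neoensis),(Helioura,Helioion)).
The clade {Leptoodon, Microina, Neoensis} is supported by Char. 2: its derived state 'yes' occurs in exactly those taxa and in no other taxon (including the outgroup).

Char. 2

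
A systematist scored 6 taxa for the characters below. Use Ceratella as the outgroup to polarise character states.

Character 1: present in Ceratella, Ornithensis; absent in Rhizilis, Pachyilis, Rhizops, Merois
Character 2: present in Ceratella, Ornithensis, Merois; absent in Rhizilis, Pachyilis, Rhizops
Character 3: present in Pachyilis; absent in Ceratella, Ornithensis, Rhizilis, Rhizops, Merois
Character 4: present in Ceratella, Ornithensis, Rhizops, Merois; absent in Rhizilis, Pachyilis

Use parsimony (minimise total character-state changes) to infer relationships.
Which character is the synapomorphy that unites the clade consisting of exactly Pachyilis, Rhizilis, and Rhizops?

Character 2

Character polarity is set by the outgroup: the derived state is whichever differs from the outgroup's state, so for Character 1, Character 2, Character 4 the derived state is 'absent', and for the remaining characters it is 'present'.
Character 1 (derived state 'absent') is shared by Merois, Pachyilis, Rhizilis, and Rhizops — a synapomorphy uniting that clade.
Character 2 (derived state 'absent') is shared by Pachyilis, Rhizilis, and Rhizops — a synapomorphy uniting that clade.
Character 3: derived state 'present' in Pachyilis only — an autapomorphy, so it tells us nothing about relationships among taxa.
Character 4 (derived state 'absent') is shared by Pachyilis and Rhizilis — a synapomorphy uniting that clade.
Most parsimonious ingroup topology: (Ornithensis,(((Rhizilis,Pachyilis),Rhizops),Merois)).
The clade {Pachyilis, Rhizilis, Rhizops} is supported by Character 2: its derived state 'absent' occurs in exactly those taxa and in no other taxon (including the outgroup).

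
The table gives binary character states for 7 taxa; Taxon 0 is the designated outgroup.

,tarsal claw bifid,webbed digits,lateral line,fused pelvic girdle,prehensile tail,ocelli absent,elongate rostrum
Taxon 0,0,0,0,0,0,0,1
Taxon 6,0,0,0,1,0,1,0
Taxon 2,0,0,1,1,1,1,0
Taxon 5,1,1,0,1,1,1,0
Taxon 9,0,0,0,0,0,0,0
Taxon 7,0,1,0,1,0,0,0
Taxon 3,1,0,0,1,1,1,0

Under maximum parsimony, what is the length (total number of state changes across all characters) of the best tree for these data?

8

Character polarity is set by the outgroup: the derived state is whichever differs from the outgroup's state, so for elongate rostrum the derived state is '0', and for the remaining characters it is '1'.
tarsal claw bifid: derived state '1' in Taxon 3 and Taxon 5 only — synapomorphy for {Taxon 3, Taxon 5}.
webbed digits (state '1') occurs in Taxon 5 and Taxon 7 but conflicts with the nesting implied by the other characters — most parsimoniously interpreted as homoplasy.
lateral line (derived state '1') is unique to Taxon 2 (autapomorphy; uninformative for grouping).
fused pelvic girdle (derived state '1') is shared by Taxon 2, Taxon 3, Taxon 5, Taxon 6, and Taxon 7 — a synapomorphy uniting that clade.
Only Taxon 2, Taxon 3, and Taxon 5 show the derived state '1' for prehensile tail, supporting them as a clade.
Only Taxon 2, Taxon 3, Taxon 5, and Taxon 6 show the derived state '1' for ocelli absent, supporting them as a clade.
All ingroup taxa share the derived state '0' for elongate rostrum; it defines the ingroup but does not resolve relationships within it.
Most parsimonious ingroup topology: (((Taxon 6,(Taxon 2,(Taxon 5,Taxon 3))),Taxon 7),Taxon 9).
Changes per character on this tree: tarsal claw bifid: 1; webbed digits: 2; lateral line: 1; fused pelvic girdle: 1; prehensile tail: 1; ocelli absent: 1; elongate rostrum: 1.
Total = 8.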